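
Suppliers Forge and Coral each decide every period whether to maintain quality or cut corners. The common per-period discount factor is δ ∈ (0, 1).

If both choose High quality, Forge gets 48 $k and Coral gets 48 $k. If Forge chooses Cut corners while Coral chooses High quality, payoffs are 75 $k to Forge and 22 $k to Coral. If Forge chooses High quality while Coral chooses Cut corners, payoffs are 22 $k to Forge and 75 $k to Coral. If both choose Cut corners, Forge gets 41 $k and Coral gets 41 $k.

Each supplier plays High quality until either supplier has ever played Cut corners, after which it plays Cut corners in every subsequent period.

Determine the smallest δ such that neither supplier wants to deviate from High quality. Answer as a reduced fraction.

Under grim trigger the critical discount factor is (T−C)/(T−P) with T = 75, C = 48, P = 41.
δ* = (75−48)/(75−41) = 27/34.

27/34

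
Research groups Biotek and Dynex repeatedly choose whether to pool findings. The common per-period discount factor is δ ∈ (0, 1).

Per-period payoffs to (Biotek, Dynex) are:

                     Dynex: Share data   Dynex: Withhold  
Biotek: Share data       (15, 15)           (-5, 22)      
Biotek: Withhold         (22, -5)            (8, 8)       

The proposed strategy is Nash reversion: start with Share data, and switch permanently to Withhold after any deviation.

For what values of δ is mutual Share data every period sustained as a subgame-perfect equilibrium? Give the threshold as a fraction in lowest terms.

1/2

15/(1−δ) ≥ 22 + 8δ/(1−δ)
15 ≥ 22 − 14δ
δ ≥ 7/14 = 1/2.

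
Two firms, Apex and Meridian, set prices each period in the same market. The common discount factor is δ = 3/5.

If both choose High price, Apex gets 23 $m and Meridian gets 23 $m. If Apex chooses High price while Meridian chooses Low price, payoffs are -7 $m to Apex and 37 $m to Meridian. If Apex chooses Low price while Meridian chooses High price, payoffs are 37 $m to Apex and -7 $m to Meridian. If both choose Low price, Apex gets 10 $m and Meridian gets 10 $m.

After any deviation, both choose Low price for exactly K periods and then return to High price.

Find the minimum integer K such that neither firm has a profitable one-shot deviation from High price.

IC: δ(1−δ^K)/(1−δ) ≥ (37−23)/(23−10) = 14/13.
With δ = 3/5: need 1 − δ^K ≥ 14/13·(1−3/5)/(3/5), i.e. δ^K ≤ 0.2821.
Since (3/5)^2 = 0.3600 and (3/5)^3 = 0.2160, the smallest such K is 3.

3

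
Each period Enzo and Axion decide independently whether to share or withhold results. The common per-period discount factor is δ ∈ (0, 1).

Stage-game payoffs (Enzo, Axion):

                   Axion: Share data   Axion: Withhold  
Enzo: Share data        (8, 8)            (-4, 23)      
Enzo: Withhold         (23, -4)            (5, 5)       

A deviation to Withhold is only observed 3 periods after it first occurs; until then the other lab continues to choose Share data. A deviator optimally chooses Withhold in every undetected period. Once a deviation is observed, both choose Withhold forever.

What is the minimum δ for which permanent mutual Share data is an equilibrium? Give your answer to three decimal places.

0.941

Deviating for the 3 undetected periods gains 23−8 = 15 per period over cooperation, then loses 8−5 = 3 per period forever once punishment starts.
Gain: 15(1 + δ + … + δ^2); loss: 3·δ^3/(1−δ).
No profitable deviation ⇔ 15(1−δ^3) ≤ 3·δ^3, i.e. δ^3 ≥ 15/(15+3) = 5/6.
Hence δ ≥ (5/6)^(1/3) ≈ 0.941.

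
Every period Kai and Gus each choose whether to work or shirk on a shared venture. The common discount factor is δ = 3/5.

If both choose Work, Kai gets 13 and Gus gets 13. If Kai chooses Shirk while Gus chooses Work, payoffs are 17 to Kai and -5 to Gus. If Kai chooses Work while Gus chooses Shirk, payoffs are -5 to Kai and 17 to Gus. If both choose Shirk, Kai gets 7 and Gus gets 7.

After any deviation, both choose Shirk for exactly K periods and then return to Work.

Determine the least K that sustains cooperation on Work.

2

No profitable deviation requires (13−7)(δ+…+δ^K) ≥ 17−13, i.e. δ+…+δ^K ≥ 2/3 ≈ 0.6667.
With δ = 3/5, the partial sums are K=1: 0.6000, K=2: 0.9600.
K = 2 is the first length at which the sum reaches 0.6667.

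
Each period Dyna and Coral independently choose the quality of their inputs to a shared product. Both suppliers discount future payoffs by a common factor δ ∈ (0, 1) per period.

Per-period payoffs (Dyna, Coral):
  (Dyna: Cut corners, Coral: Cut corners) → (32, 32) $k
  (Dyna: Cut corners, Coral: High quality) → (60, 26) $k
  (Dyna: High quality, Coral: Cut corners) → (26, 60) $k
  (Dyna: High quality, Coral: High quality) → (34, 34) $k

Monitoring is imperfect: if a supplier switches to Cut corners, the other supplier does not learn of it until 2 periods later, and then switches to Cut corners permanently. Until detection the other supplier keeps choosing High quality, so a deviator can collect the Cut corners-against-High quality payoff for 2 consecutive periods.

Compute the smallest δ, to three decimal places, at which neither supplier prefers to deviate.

0.964

A deviator earns 60 for 2 periods, then 32 forever; cooperating earns 34 forever. Multiplying the IC by (1−δ):
34 ≥ 60(1−δ^2) + 32δ^2, so 28·δ^2 ≥ 26 and δ^2 ≥ 13/14.
δ ≥ (13/14)^(1/2) ≈ 0.964.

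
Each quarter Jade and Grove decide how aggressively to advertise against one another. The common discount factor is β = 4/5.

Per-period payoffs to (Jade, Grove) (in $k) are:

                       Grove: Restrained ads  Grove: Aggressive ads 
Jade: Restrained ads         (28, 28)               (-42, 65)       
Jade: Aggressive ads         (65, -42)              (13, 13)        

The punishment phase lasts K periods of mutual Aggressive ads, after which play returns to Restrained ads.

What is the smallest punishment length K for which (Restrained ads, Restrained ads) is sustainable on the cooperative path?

IC: β(1−β^K)/(1−β) ≥ (65−28)/(28−13) = 37/15.
With β = 4/5: need 1 − β^K ≥ 37/15·(1−4/5)/(4/5), i.e. β^K ≤ 0.3833.
Since (4/5)^4 = 0.4096 and (4/5)^5 = 0.3277, the smallest such K is 5.

5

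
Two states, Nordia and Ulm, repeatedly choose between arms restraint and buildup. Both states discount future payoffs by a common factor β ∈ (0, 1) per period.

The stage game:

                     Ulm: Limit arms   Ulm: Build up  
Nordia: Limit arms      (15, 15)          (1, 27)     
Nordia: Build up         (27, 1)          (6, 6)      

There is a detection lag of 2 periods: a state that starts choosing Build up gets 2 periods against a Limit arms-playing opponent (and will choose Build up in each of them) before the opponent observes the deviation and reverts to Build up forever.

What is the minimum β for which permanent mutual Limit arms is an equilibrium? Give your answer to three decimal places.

A deviator earns 27 for 2 periods, then 6 forever; cooperating earns 15 forever. Multiplying the IC by (1−β):
15 ≥ 27(1−β^2) + 6β^2, so 21·β^2 ≥ 12 and β^2 ≥ 4/7.
β ≥ (4/7)^(1/2) ≈ 0.756.

0.756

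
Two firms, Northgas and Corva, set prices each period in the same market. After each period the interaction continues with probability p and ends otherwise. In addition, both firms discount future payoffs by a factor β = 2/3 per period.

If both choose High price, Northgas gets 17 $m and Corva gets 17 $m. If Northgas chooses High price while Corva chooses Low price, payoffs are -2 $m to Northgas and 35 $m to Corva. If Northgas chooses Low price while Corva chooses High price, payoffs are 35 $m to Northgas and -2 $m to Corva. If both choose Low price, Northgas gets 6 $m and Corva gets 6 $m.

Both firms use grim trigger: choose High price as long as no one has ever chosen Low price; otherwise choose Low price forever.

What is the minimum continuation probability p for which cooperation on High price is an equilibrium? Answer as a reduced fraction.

27/29

Expected continuation weight on next period's payoff is β·p = 2/3·p, which plays the role of the discount factor.
Cooperation requires 2/3·p ≥ (35−17)/(35−6) = 18/29, hence p ≥ 27/29.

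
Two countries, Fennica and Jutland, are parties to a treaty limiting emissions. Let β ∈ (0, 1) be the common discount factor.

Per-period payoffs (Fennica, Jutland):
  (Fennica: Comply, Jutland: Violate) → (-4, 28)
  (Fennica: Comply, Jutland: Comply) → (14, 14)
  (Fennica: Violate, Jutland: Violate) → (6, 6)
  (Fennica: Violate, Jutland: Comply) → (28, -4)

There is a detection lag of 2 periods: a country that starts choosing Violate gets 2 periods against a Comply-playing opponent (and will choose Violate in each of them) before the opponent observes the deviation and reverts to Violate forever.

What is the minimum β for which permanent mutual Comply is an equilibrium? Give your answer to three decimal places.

Deviating for the 2 undetected periods gains 28−14 = 14 per period over cooperation, then loses 14−6 = 8 per period forever once punishment starts.
Gain: 14(1 + β + … + β^1); loss: 8·β^2/(1−β).
No profitable deviation ⇔ 14(1−β^2) ≤ 8·β^2, i.e. β^2 ≥ 14/(14+8) = 7/11.
Hence β ≥ (7/11)^(1/2) ≈ 0.798.

0.798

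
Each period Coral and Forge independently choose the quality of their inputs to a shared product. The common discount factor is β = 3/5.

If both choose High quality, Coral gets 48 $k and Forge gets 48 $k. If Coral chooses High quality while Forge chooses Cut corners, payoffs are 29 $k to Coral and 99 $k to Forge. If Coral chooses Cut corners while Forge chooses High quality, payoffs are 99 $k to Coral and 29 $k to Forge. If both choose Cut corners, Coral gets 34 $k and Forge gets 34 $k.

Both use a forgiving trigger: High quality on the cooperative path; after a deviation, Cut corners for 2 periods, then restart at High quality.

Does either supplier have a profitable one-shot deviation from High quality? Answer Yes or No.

Yes

Comparing payoff streams over the 3 periods until play realigns: cooperate → 48(1+β+…+β^2); deviate → 99 + 34(β+…+β^2).
Cooperation is sustained iff (48−34)(β+…+β^2) ≥ 99−48.
β+…+β^2 = 3/5·(1−(3/5)^2)/(1−3/5) = 0.9600, and (99−48)/(48−34) = 3.6429.
0.9600 < 3.6429, so cooperation is not sustainable.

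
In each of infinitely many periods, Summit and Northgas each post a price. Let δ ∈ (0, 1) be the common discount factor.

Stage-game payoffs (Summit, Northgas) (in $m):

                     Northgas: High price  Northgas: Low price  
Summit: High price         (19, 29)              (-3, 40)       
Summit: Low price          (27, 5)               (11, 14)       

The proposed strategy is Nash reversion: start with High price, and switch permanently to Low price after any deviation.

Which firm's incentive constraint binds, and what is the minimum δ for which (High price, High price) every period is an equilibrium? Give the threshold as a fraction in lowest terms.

For Summit: deviation gain 27−19 = 8, per-period punishment loss 19−11 = 8. IC gives δ ≥ 8/16 = 1/2.
For Northgas: gain 11, loss 15 per period, so δ ≥ 11/26.
The tighter constraint is Summit's, so cooperation needs δ ≥ 1/2.

Summit; δ ≥ 1/2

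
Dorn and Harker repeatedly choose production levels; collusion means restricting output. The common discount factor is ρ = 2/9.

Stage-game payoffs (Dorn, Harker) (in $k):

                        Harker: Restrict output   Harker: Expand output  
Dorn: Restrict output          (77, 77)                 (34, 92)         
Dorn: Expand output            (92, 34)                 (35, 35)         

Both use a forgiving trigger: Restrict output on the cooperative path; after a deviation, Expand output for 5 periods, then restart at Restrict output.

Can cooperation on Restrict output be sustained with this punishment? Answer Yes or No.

Comparing payoff streams over the 6 periods until play realigns: cooperate → 77(1+ρ+…+ρ^5); deviate → 92 + 35(ρ+…+ρ^5).
Cooperation is sustained iff (77−35)(ρ+…+ρ^5) ≥ 92−77.
ρ+…+ρ^5 = 2/9·(1−(2/9)^5)/(1−2/9) = 0.2856, and (92−77)/(77−35) = 0.3571.
0.2856 < 0.3571, so cooperation is not sustainable.

No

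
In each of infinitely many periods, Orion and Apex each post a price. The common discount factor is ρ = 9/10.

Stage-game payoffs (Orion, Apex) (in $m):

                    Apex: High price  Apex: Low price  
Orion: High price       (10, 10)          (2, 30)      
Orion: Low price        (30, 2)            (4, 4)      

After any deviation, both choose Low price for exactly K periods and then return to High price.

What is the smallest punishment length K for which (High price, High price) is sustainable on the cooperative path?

5

IC: ρ(1−ρ^K)/(1−ρ) ≥ (30−10)/(10−4) = 10/3.
With ρ = 9/10: need 1 − ρ^K ≥ 10/3·(1−9/10)/(9/10), i.e. ρ^K ≤ 0.6296.
Since (9/10)^4 = 0.6561 and (9/10)^5 = 0.5905, the smallest such K is 5.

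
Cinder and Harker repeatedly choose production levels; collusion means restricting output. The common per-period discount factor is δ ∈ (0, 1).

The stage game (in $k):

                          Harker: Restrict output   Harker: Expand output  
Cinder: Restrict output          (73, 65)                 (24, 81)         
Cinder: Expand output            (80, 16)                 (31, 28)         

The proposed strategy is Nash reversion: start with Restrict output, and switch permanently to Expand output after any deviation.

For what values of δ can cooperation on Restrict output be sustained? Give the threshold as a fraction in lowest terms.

16/53

Cinder: cooperation gives 73 each period; deviation gives 80 once then 31 forever.
  73/(1−δ) ≥ 80 + 31δ/(1−δ) ⇒ δ ≥ 7/49 = 1/7.
Harker: cooperation gives 65 each period; deviation gives 81 once then 28 forever.
  δ ≥ 16/53.
Both must hold, so the binding constraint is Harker's: δ ≥ 16/53.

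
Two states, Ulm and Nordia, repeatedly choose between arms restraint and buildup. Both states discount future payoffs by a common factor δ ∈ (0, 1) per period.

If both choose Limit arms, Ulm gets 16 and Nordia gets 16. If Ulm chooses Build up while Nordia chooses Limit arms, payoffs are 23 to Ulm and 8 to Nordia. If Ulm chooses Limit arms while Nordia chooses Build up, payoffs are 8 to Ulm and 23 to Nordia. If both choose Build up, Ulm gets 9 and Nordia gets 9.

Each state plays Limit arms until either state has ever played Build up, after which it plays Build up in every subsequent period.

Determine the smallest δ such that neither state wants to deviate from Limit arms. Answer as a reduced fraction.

1/2

One-period gain from deviating is 23 − 16 = 7. The loss is 16 − 9 = 7 in every subsequent period, with present value 7·δ/(1−δ).
Deviation is unprofitable when 7·δ/(1−δ) ≥ 7, i.e. δ/(1−δ) ≥ 1.
Equivalently δ ≥ 7/(7+7) = 1/2.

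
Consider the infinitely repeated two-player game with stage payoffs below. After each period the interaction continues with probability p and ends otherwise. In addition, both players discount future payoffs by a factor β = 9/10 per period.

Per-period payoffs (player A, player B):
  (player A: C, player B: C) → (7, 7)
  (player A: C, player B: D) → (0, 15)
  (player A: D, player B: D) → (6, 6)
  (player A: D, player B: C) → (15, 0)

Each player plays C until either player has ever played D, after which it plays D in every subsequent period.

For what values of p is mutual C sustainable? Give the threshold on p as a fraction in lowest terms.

With continuation probability p and discount β, the effective per-period discount factor is βp.
Grim-trigger IC: βp ≥ (15−7)/(15−6) = 8/9.
So p ≥ (8/9)/(9/10) = 80/81.

80/81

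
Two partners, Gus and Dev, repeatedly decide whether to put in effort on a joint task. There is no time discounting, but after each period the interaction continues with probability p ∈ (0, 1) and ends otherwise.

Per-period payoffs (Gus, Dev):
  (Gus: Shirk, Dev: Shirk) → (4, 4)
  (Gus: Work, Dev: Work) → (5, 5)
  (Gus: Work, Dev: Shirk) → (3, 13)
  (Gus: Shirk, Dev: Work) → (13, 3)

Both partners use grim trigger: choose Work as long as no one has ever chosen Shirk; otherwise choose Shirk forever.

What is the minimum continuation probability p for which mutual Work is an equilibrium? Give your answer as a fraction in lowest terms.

Expected cooperation value is 5 + p·5 + p²·5 + … = 5/(1−p); deviation gives 13 + p·4/(1−p).
5 ≥ 13(1−p) + 4p ⇒ 9p ≥ 8 ⇒ p ≥ 8/9.

8/9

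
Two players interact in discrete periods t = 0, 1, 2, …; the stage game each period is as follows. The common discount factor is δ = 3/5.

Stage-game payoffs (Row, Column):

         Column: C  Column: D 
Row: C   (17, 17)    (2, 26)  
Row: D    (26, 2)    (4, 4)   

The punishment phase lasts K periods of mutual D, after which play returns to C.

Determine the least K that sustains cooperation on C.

IC: δ(1−δ^K)/(1−δ) ≥ (26−17)/(17−4) = 9/13.
With δ = 3/5: need 1 − δ^K ≥ 9/13·(1−3/5)/(3/5), i.e. δ^K ≤ 0.5385.
Since (3/5)^1 = 0.6000 and (3/5)^2 = 0.3600, the smallest such K is 2.

2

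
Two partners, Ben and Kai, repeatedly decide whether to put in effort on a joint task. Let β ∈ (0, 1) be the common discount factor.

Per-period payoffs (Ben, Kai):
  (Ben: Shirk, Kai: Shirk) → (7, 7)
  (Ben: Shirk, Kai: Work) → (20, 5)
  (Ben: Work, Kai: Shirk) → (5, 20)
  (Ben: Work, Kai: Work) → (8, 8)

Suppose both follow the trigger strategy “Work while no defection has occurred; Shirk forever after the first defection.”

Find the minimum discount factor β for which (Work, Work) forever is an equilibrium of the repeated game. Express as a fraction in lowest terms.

12/13

Under grim trigger the critical discount factor is (T−C)/(T−P) with T = 20, C = 8, P = 7.
β* = (20−8)/(20−7) = 12/13.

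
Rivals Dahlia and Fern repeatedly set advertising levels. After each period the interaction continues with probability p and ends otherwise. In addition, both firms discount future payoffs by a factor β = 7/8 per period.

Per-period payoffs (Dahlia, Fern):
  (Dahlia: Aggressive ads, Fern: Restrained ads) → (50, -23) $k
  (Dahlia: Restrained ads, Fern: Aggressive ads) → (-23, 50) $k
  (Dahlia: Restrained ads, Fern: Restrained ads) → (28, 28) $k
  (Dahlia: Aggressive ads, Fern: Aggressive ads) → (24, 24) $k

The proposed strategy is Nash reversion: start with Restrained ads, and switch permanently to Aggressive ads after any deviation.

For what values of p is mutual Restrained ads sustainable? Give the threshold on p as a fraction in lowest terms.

Expected continuation weight on next period's payoff is β·p = 7/8·p, which plays the role of the discount factor.
Cooperation requires 7/8·p ≥ (50−28)/(50−24) = 11/13, hence p ≥ 88/91.

88/91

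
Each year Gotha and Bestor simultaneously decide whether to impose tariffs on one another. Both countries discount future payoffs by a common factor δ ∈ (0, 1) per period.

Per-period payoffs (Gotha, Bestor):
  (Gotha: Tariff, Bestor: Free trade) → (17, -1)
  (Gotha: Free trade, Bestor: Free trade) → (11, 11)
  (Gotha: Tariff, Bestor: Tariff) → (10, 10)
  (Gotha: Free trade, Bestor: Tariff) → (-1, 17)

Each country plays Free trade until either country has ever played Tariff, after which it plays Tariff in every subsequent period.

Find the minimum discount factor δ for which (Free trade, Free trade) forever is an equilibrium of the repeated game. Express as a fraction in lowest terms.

One-period gain from deviating is 17 − 11 = 6. The loss is 11 − 10 = 1 in every subsequent period, with present value 1·δ/(1−δ).
Deviation is unprofitable when 1·δ/(1−δ) ≥ 6, i.e. δ/(1−δ) ≥ 6.
Equivalently δ ≥ 6/(6+1) = 6/7.

6/7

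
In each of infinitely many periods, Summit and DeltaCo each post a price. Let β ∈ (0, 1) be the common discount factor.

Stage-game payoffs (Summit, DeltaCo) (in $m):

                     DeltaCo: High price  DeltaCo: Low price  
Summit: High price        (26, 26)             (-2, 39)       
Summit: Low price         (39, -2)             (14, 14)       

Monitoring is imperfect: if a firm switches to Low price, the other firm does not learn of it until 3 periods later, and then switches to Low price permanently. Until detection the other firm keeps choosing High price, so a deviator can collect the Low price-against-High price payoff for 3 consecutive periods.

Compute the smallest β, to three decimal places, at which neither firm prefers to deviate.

The best deviation is to choose Low price for all 3 undetected periods, earning 39 each, then 14 forever once detected.
Deviation value: 39(1−β^3)/(1−β) + 14β^3/(1−β); cooperation value: 26/(1−β).
IC: 26 ≥ 39(1−β^3) + 14β^3 = 39 − 25β^3.
So β^3 ≥ 13/25, giving β ≥ (13/25)^(1/3) ≈ 0.804.

0.804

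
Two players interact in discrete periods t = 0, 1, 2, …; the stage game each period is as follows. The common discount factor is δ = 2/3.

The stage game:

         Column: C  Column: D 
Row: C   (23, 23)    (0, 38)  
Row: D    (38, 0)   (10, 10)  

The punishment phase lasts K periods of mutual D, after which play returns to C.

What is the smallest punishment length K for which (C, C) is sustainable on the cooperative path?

3

No profitable deviation requires (23−10)(δ+…+δ^K) ≥ 38−23, i.e. δ+…+δ^K ≥ 15/13 ≈ 1.1538.
With δ = 2/3, the partial sums are K=1: 0.6667, K=2: 1.1111, K=3: 1.4074.
K = 3 is the first length at which the sum reaches 1.1538.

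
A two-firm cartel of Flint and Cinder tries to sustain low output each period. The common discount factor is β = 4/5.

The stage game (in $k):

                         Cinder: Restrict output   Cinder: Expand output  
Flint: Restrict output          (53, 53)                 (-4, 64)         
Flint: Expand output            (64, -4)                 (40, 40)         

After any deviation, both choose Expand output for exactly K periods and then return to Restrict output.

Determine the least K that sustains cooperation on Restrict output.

2

Need Σ_{k=1}^{K} β^k ≥ (64−53)/(53−40) = 0.8462 at β = 4/5.
At K = 1 the sum is 0.8000 < 0.8462; at K = 2 it is 1.4400 ≥ 0.8462.
So the minimum punishment length is K = 2.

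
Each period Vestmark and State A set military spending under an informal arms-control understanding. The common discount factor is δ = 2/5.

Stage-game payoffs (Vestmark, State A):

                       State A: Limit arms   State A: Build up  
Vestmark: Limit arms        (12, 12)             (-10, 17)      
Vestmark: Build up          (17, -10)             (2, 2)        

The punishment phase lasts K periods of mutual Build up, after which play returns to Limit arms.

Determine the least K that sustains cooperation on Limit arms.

2

IC: δ(1−δ^K)/(1−δ) ≥ (17−12)/(12−2) = 1/2.
With δ = 2/5: need 1 − δ^K ≥ 1/2·(1−2/5)/(2/5), i.e. δ^K ≤ 0.2500.
Since (2/5)^1 = 0.4000 and (2/5)^2 = 0.1600, the smallest such K is 2.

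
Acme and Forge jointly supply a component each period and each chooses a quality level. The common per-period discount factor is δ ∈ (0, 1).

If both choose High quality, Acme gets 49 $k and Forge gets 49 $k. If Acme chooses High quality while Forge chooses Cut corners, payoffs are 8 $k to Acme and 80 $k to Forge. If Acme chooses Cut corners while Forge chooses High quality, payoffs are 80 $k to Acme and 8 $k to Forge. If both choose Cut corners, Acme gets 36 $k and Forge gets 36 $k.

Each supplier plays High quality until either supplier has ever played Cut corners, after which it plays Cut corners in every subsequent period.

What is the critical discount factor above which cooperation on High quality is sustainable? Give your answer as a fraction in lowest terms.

One-period gain from deviating is 80 − 49 = 31. The loss is 49 − 36 = 13 in every subsequent period, with present value 13·δ/(1−δ).
Deviation is unprofitable when 13·δ/(1−δ) ≥ 31, i.e. δ/(1−δ) ≥ 31/13.
Equivalently δ ≥ 31/(31+13) = 31/44.

31/44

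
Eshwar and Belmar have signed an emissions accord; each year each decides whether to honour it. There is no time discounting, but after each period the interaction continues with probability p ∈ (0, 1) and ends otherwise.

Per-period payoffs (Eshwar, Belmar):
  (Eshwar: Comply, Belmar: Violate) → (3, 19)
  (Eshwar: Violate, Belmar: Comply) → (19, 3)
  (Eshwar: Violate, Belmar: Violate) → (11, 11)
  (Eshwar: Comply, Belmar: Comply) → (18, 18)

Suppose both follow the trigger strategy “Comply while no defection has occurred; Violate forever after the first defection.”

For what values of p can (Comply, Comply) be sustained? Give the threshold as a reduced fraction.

1/8

Expected cooperation value is 18 + p·18 + p²·18 + … = 18/(1−p); deviation gives 19 + p·11/(1−p).
18 ≥ 19(1−p) + 11p ⇒ 8p ≥ 1 ⇒ p ≥ 1/8.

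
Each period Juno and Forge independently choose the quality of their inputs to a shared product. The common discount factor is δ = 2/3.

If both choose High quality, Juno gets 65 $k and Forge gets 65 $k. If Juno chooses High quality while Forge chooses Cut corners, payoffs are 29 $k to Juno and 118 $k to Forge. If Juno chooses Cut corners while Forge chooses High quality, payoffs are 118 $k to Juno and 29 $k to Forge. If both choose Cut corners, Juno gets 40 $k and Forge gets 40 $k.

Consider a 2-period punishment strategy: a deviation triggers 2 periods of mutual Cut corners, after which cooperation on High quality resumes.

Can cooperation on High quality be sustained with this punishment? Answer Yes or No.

A one-shot deviation gives 118 now, then 40 for 2 periods, then back to 65.
Gain from deviating: (118−65) today; loss: (65−40) in each of the next 2 periods.
No-deviation condition: (65−40)(δ+…+δ^2) ≥ 118−65, i.e. δ+…+δ^2 ≥ 53/25.
At δ = 2/3: δ+…+δ^2 = 1.1111 < 2.1200.
So cooperation is not sustainable.

No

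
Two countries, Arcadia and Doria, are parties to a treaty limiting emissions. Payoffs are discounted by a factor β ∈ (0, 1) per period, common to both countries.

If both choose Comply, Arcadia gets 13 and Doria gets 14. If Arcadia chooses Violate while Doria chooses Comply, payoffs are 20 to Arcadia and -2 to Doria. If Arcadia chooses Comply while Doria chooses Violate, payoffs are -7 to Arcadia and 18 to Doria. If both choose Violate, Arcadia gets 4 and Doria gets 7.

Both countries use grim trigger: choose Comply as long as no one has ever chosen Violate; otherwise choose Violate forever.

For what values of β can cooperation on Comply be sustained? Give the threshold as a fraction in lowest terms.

7/16

Arcadia: cooperation gives 13 each period; deviation gives 20 once then 4 forever.
  13/(1−β) ≥ 20 + 4β/(1−β) ⇒ β ≥ 7/16.
Doria: cooperation gives 14 each period; deviation gives 18 once then 7 forever.
  β ≥ 4/11.
Both must hold, so the binding constraint is Arcadia's: β ≥ 7/16.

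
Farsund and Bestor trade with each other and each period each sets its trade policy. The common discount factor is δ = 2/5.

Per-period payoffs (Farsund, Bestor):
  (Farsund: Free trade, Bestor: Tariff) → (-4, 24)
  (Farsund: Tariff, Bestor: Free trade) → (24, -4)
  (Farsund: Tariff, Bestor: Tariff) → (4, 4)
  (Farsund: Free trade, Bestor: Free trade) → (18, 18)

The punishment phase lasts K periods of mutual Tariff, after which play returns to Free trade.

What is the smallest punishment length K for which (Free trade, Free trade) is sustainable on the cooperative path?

2

Need Σ_{k=1}^{K} δ^k ≥ (24−18)/(18−4) = 0.4286 at δ = 2/5.
At K = 1 the sum is 0.4000 < 0.4286; at K = 2 it is 0.5600 ≥ 0.4286.
So the minimum punishment length is K = 2.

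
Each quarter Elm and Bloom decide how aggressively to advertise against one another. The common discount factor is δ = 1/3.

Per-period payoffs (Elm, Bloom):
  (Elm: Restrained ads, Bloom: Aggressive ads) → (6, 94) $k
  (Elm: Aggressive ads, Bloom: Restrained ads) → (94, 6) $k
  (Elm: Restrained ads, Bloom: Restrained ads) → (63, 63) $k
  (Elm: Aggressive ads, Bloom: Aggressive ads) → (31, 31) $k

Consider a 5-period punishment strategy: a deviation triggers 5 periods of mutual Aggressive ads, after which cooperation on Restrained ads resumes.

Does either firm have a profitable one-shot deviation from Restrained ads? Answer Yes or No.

Comparing payoff streams over the 6 periods until play realigns: cooperate → 63(1+δ+…+δ^5); deviate → 94 + 31(δ+…+δ^5).
Cooperation is sustained iff (63−31)(δ+…+δ^5) ≥ 94−63.
δ+…+δ^5 = 1/3·(1−(1/3)^5)/(1−1/3) = 0.4979, and (94−63)/(63−31) = 0.9688.
0.4979 < 0.9688, so cooperation is not sustainable.

Yes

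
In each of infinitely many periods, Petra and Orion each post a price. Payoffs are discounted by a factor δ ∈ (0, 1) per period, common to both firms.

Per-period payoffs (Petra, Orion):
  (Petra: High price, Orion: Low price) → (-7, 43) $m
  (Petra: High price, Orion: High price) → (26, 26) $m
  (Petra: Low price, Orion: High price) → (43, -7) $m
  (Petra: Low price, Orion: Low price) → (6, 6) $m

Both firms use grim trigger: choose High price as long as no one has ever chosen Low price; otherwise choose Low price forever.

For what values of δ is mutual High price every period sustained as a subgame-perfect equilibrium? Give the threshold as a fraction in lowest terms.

17/37

Cooperation forever yields 26 each period: 26/(1−δ).
Deviating yields 43 once, then 6 forever: 43 + 6δ/(1−δ).
No profitable deviation requires 26/(1−δ) ≥ 43 + 6δ/(1−δ).
Multiplying by (1−δ): 26 ≥ 43(1−δ) + 6δ = 43 − 37δ.
So 37δ ≥ 17, i.e. δ ≥ 17/37.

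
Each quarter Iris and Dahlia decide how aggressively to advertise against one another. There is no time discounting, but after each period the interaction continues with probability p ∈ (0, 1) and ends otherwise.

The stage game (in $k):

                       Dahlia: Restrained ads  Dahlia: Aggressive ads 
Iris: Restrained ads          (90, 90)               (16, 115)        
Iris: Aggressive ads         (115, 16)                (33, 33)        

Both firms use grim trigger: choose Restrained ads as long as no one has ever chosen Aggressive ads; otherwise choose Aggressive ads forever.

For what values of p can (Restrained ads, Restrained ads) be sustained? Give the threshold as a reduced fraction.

Expected cooperation value is 90 + p·90 + p²·90 + … = 90/(1−p); deviation gives 115 + p·33/(1−p).
90 ≥ 115(1−p) + 33p ⇒ 82p ≥ 25 ⇒ p ≥ 25/82.

25/82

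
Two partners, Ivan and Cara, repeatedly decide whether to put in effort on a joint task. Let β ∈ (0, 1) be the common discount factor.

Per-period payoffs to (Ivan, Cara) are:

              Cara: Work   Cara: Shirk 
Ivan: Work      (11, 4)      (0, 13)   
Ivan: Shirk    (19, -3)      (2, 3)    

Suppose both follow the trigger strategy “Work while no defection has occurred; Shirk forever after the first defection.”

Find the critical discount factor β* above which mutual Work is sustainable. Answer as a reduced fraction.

9/10

For Ivan: deviation gain 19−11 = 8, per-period punishment loss 11−2 = 9. IC gives β ≥ 8/17.
For Cara: gain 9, loss 1 per period, so β ≥ 9/10.
The tighter constraint is Cara's, so cooperation needs β ≥ 9/10.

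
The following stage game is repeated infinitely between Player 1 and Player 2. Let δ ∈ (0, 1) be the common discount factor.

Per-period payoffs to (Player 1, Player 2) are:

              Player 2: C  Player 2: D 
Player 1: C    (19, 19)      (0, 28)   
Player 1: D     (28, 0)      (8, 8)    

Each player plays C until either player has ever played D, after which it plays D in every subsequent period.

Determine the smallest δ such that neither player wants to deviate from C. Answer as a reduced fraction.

9/20

Under grim trigger the critical discount factor is (T−C)/(T−P) with T = 28, C = 19, P = 8.
δ* = (28−19)/(28−8) = 9/20.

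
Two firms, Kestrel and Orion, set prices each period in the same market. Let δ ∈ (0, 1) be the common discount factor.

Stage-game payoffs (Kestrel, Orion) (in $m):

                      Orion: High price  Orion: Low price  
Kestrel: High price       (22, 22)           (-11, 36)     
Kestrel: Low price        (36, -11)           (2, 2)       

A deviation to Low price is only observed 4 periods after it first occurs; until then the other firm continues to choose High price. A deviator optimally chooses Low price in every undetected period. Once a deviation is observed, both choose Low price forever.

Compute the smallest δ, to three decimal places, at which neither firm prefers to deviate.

0.801

Deviating for the 4 undetected periods gains 36−22 = 14 per period over cooperation, then loses 22−2 = 20 per period forever once punishment starts.
Gain: 14(1 + δ + … + δ^3); loss: 20·δ^4/(1−δ).
No profitable deviation ⇔ 14(1−δ^4) ≤ 20·δ^4, i.e. δ^4 ≥ 14/(14+20) = 7/17.
Hence δ ≥ (7/17)^(1/4) ≈ 0.801.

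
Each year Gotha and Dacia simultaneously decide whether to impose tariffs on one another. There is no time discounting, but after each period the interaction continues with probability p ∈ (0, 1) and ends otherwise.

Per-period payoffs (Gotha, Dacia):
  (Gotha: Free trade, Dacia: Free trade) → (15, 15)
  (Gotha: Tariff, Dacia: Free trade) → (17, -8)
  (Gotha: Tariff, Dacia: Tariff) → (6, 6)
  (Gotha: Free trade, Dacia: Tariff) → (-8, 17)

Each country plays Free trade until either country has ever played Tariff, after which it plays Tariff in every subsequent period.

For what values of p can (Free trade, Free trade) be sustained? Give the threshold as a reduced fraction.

Expected cooperation value is 15 + p·15 + p²·15 + … = 15/(1−p); deviation gives 17 + p·6/(1−p).
15 ≥ 17(1−p) + 6p ⇒ 11p ≥ 2 ⇒ p ≥ 2/11.

2/11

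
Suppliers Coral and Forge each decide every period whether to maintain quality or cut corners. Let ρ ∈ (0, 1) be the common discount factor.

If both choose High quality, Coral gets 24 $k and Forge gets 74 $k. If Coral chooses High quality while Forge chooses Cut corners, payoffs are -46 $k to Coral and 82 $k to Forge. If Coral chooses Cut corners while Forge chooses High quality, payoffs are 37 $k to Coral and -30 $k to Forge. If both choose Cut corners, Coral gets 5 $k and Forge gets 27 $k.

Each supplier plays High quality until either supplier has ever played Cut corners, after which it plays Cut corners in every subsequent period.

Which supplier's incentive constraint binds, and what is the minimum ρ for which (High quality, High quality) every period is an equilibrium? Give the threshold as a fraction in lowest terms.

Coral; ρ ≥ 13/32

Coral's threshold: (37−24)/(37−5) = 13/32.
Forge's threshold: (82−74)/(82−27) = 8/55.
13/32 > 8/55, so Coral binds and ρ* = 13/32.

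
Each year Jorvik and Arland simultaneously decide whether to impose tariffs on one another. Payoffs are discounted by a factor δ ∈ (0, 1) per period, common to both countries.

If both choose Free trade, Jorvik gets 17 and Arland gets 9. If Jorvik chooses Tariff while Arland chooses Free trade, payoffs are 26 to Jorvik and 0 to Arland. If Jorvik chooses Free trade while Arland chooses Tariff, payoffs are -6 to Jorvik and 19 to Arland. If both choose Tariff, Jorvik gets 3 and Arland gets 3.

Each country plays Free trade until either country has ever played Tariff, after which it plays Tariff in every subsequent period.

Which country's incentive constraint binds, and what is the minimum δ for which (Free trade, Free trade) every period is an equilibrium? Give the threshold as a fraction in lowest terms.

Arland; δ ≥ 5/8

Jorvik's threshold: (26−17)/(26−3) = 9/23.
Arland's threshold: (19−9)/(19−3) = 5/8.
9/23 < 5/8, so Arland binds and δ* = 5/8.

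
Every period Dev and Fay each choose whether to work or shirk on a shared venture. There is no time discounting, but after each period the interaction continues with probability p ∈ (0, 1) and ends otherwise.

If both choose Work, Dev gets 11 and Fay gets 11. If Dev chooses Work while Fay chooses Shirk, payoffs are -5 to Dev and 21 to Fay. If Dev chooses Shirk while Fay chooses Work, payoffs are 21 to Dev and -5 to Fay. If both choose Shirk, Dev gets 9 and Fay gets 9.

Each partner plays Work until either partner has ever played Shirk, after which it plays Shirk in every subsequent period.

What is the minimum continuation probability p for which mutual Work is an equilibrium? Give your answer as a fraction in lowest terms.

5/6

Expected cooperation value is 11 + p·11 + p²·11 + … = 11/(1−p); deviation gives 21 + p·9/(1−p).
11 ≥ 21(1−p) + 9p ⇒ 12p ≥ 10 ⇒ p ≥ 10/12 = 5/6.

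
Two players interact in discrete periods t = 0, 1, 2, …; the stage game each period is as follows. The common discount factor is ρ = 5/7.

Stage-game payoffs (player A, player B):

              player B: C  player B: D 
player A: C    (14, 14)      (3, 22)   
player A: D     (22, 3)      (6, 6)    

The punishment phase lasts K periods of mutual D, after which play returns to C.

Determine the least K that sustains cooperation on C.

Need Σ_{k=1}^{K} ρ^k ≥ (22−14)/(14−6) = 1.0000 at ρ = 5/7.
At K = 1 the sum is 0.7143 < 1.0000; at K = 2 it is 1.2245 ≥ 1.0000.
So the minimum punishment length is K = 2.

2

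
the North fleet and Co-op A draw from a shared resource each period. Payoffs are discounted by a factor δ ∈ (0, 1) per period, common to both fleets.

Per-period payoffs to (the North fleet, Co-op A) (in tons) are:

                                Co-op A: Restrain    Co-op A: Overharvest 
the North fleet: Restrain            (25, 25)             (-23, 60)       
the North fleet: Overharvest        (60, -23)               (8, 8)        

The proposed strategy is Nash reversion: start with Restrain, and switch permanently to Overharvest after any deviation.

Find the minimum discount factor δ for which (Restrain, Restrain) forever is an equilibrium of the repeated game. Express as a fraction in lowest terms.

35/52

Under grim trigger the critical discount factor is (T−C)/(T−P) with T = 60, C = 25, P = 8.
δ* = (60−25)/(60−8) = 35/52.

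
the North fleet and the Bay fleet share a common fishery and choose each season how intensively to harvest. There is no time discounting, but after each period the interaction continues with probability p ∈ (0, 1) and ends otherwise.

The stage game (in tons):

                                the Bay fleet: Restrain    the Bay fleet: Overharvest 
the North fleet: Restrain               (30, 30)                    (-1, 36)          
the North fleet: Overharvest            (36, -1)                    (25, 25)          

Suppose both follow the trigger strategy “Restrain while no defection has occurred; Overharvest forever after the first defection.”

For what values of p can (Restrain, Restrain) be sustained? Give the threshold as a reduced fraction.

Expected cooperation value is 30 + p·30 + p²·30 + … = 30/(1−p); deviation gives 36 + p·25/(1−p).
30 ≥ 36(1−p) + 25p ⇒ 11p ≥ 6 ⇒ p ≥ 6/11.

6/11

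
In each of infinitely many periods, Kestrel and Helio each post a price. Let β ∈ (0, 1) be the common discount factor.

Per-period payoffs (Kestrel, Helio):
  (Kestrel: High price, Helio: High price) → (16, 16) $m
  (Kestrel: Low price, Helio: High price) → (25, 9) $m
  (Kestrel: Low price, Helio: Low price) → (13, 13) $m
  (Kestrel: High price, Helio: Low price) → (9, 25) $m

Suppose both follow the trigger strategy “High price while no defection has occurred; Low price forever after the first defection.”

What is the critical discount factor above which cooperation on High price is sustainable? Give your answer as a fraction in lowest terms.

3/4

16/(1−β) ≥ 25 + 13β/(1−β)
16 ≥ 25 − 12β
β ≥ 9/12 = 3/4.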